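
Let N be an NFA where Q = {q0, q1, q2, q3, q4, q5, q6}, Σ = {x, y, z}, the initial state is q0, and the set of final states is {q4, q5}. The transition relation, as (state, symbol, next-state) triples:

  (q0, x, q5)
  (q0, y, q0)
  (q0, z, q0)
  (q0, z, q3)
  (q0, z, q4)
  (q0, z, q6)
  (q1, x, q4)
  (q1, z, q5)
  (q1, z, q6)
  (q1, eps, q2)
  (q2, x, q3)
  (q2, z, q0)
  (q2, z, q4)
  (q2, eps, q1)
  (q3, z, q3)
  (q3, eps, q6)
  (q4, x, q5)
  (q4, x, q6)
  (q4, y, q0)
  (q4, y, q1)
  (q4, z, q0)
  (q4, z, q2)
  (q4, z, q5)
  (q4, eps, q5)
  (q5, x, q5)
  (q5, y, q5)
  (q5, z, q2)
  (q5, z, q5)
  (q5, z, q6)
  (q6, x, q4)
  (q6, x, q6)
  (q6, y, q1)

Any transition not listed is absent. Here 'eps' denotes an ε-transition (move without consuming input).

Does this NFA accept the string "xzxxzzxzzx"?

Start in {q0}.
Read 'x': q0→{q5}; now {q5}.
Read 'z': q5→{q2, q5, q6}; union {q2, q5, q6}; ε-closure = {q1, q2, q5, q6}.
Read 'x': q1→{q4}, q2→{q3}, q5→{q5}, q6→{q4, q6}; now {q3, q4, q5, q6}.
Read 'x': q3→∅, q4→{q5, q6}, q5→{q5}, q6→{q4, q6}; now {q4, q5, q6}.
Read 'z': q4→{q0, q2, q5}, q5→{q2, q5, q6}, q6→∅; union {q0, q2, q5, q6}; ε-closure = {q0, q1, q2, q5, q6}.
Read 'z': q0→{q0, q3, q4, q6}, q1→{q5, q6}, q2→{q0, q4}, q5→{q2, q5, q6}, q6→∅; union {q0, q2, q3, q4, q5, q6}; ε-closure = {q0, q1, q2, q3, q4, q5, q6}.
Read 'x': q0→{q5}, q1→{q4}, q2→{q3}, q3→∅, q4→{q5, q6}, q5→{q5}, q6→{q4, q6}; now {q3, q4, q5, q6}.
Read 'z': q3→{q3}, q4→{q0, q2, q5}, q5→{q2, q5, q6}, q6→∅; union {q0, q2, q3, q5, q6}; ε-closure = {q0, q1, q2, q3, q5, q6}.
Read 'z': q0→{q0, q3, q4, q6}, q1→{q5, q6}, q2→{q0, q4}, q3→{q3}, q5→{q2, q5, q6}, q6→∅; union {q0, q2, q3, q4, q5, q6}; ε-closure = {q0, q1, q2, q3, q4, q5, q6}.
Read 'x': q0→{q5}, q1→{q4}, q2→{q3}, q3→∅, q4→{q5, q6}, q5→{q5}, q6→{q4, q6}; now {q3, q4, q5, q6}.
The final set {q3, q4, q5, q6} contains the accepting states q4, q5.

Yes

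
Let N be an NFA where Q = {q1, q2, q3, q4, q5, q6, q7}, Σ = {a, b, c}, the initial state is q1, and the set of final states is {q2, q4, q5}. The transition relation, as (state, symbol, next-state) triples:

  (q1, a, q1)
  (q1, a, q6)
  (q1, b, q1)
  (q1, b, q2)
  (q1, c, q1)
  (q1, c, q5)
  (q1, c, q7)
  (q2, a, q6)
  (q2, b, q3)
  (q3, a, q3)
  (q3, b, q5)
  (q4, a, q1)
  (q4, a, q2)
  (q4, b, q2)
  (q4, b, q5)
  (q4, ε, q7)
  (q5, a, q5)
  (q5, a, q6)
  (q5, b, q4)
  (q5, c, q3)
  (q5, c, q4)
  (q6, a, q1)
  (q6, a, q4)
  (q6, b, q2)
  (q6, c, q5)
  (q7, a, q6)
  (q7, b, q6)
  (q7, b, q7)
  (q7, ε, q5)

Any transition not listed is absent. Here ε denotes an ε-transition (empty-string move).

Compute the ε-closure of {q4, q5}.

{q4, q5, q7}

Begin with {q4, q5}.
ε-move q4 → q7; add q7.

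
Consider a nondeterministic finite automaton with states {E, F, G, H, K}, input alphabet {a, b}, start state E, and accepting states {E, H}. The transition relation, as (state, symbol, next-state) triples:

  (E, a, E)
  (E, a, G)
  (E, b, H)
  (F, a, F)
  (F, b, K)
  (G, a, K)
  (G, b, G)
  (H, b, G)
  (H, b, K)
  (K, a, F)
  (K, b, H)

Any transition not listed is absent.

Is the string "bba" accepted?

Start in {E}.
Read 'b': E→{H}; now {H}.
Read 'b': H→{G, K}; now {G, K}.
Read 'a': G→{K}, K→{F}; now {F, K}.
The final set {F, K} contains no accepting state.

No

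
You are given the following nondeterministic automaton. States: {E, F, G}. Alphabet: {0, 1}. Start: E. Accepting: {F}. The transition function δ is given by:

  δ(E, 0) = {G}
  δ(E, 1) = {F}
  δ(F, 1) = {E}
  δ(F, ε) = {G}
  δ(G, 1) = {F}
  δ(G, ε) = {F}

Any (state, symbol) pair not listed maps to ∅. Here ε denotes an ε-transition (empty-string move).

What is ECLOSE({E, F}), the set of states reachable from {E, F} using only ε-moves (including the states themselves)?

Begin with {E, F}.
ε-move F → G; add G.

{E, F, G}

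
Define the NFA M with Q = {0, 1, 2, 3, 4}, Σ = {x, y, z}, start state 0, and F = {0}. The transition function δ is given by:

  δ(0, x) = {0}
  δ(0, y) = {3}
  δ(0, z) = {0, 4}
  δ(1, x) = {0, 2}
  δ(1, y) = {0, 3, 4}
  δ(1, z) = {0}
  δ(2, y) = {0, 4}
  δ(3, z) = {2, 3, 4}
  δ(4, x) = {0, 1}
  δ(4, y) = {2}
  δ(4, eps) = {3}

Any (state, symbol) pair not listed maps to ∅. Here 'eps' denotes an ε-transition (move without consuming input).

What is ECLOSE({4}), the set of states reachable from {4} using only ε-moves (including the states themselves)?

{3, 4}

Begin with {4}.
ε-move 4 → 3; add 3.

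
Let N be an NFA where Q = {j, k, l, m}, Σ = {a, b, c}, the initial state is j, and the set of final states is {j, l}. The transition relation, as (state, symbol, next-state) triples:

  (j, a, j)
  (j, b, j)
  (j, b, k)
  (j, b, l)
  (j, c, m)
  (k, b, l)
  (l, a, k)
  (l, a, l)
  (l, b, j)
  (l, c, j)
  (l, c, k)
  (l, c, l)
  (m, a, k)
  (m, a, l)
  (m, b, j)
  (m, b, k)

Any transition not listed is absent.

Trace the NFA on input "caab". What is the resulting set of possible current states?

{j, l}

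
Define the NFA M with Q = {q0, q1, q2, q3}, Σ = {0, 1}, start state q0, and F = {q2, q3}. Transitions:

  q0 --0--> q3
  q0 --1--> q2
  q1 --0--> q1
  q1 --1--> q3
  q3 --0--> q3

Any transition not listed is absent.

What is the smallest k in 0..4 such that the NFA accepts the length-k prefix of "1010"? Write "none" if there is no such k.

Start in {q0}.
Read '1': q0→{q2}; now {q2}.
None of the earlier sets intersect F, but {q2} does.

1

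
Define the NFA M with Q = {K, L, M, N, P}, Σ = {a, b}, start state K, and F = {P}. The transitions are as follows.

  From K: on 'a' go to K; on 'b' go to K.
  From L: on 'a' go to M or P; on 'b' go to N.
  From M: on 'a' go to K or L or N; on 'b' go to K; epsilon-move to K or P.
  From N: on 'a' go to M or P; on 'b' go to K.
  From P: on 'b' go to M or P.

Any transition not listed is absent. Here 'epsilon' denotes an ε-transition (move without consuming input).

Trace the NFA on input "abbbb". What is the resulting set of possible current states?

Start in {K}.
Read 'a': {K} → {K}.
Read 'b': {K} → {K}.
Read 'b': {K} → {K}.
Read 'b': {K} → {K}.
Read 'b': {K} → {K}.

{K}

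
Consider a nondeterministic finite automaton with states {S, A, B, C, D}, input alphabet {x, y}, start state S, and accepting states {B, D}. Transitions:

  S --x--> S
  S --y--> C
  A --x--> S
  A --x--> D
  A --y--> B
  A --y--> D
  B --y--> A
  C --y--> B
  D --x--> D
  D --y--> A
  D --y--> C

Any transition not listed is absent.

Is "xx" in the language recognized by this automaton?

No

Start in {S}.
Read 'x': {S} → {S}.
Read 'x': {S} → {S}.
The final set {S} contains no accepting state.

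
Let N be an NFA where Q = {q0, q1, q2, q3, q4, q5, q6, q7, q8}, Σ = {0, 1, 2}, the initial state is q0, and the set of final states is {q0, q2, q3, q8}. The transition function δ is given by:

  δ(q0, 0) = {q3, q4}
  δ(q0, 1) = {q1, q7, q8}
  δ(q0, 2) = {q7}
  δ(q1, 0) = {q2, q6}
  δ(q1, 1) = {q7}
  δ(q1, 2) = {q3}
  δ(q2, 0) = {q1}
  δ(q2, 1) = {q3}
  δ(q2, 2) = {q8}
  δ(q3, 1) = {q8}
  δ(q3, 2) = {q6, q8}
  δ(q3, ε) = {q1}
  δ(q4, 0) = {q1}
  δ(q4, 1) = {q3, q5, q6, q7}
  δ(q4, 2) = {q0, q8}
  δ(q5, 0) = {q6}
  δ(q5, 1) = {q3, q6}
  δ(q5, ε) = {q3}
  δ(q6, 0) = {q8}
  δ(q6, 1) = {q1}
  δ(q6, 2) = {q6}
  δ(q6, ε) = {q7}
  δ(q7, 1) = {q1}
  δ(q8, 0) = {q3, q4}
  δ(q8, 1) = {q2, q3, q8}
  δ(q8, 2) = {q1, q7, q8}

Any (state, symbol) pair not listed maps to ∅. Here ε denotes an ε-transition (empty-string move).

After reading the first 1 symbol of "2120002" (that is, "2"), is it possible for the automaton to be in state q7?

Yes

Start in {q0}.
Read '2': q0→{q7}; now {q7}.
State q7 is in {q7}.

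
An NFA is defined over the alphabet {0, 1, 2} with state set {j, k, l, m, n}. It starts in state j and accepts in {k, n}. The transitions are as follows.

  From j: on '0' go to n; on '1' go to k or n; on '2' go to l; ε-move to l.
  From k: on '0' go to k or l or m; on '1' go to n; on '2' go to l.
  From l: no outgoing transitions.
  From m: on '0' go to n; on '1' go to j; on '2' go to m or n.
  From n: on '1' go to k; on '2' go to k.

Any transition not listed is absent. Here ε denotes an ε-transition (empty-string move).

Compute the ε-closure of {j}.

{j, l}

Begin with {j}.
ε-move j → l; add l.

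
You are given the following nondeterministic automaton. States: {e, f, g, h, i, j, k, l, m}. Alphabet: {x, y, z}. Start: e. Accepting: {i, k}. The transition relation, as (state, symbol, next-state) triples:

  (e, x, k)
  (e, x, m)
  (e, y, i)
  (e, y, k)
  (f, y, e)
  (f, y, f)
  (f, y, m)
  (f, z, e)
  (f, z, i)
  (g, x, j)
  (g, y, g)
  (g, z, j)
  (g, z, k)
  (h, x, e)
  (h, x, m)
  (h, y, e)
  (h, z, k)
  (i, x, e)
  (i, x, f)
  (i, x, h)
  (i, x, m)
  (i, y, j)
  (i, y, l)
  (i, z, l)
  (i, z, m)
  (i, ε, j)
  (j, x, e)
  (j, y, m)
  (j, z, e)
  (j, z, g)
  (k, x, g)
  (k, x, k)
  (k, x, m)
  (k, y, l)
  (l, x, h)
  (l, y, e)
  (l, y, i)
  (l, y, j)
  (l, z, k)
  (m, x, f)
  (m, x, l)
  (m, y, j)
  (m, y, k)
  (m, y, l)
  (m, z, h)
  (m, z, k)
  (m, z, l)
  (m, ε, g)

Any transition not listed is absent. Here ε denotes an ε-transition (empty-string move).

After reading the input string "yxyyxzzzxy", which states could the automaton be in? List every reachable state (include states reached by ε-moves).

Start in {e}.
Read 'y': {e} → {i, j, k}.
Read 'x': {i, j, k} → {e, f, g, h, k, m}.
Read 'y': {e, f, g, h, k, m} → {e, f, g, i, j, k, l, m}.
Read 'y': {e, f, g, i, j, k, l, m} → {e, f, g, i, j, k, l, m}.
Read 'x': {e, f, g, i, j, k, l, m} → {e, f, g, h, j, k, l, m}.
Read 'z': {e, f, g, h, j, k, l, m} → {e, g, h, i, j, k, l}.
Read 'z': {e, g, h, i, j, k, l} → {e, g, j, k, l, m}.
Read 'z': {e, g, j, k, l, m} → {e, g, h, j, k, l}.
Read 'x': {e, g, h, j, k, l} → {e, g, h, j, k, m}.
Read 'y': {e, g, h, j, k, m} → {e, g, i, j, k, l, m}.

{e, g, i, j, k, l, m}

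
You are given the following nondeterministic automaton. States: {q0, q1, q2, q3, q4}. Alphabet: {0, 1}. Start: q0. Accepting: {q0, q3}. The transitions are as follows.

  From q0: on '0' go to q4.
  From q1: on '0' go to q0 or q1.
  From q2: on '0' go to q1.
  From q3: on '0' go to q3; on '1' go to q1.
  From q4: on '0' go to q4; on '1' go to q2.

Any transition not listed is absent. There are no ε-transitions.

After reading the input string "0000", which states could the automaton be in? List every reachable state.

Start in {q0}.
Read '0': q0→{q4}; now {q4}.
Read '0': q4→{q4}; now {q4}.
Read '0': q4→{q4}; now {q4}.
Read '0': q4→{q4}; now {q4}.

{q4}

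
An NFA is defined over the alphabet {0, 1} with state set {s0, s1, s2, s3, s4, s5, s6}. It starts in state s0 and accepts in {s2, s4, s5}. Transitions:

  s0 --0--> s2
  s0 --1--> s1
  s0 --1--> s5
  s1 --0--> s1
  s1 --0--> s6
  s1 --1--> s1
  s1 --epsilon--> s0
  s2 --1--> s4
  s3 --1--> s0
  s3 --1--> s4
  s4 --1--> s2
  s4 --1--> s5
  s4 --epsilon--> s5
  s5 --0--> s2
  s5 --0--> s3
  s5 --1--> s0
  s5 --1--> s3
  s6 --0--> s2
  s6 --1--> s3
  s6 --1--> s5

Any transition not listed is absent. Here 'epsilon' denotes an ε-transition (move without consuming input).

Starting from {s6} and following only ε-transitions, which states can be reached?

Begin with {s6}.
No ε-moves leave this set, so the closure equals the set itself.

{s6}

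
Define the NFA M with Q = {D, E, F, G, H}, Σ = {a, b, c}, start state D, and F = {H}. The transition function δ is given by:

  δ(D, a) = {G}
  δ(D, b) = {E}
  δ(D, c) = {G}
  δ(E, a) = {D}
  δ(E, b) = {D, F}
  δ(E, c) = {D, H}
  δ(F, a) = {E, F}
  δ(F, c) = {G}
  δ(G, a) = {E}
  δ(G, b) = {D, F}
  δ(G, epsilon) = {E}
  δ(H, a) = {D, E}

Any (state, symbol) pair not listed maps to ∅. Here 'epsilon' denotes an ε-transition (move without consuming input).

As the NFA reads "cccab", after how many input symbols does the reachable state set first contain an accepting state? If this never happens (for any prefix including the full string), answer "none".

2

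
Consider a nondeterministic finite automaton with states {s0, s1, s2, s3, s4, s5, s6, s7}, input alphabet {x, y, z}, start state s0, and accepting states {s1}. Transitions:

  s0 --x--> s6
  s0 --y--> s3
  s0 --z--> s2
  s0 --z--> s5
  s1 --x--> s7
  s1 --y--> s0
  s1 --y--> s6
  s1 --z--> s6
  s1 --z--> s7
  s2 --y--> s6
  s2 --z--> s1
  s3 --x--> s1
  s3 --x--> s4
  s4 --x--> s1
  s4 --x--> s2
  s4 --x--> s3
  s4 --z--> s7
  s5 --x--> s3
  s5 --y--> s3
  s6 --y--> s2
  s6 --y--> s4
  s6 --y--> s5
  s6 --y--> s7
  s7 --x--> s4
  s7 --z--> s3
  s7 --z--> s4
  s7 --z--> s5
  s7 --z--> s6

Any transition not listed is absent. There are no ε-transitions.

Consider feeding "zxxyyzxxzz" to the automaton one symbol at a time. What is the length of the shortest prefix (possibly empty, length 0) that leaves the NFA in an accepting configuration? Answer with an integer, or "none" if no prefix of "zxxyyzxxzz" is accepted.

3

Start in {s0}.
Read 'z': s0→{s2, s5}; now {s2, s5}.
Read 'x': s2→∅, s5→{s3}; now {s3}.
Read 'x': s3→{s1, s4}; now {s1, s4}.
None of the earlier sets intersect F, but {s1, s4} does.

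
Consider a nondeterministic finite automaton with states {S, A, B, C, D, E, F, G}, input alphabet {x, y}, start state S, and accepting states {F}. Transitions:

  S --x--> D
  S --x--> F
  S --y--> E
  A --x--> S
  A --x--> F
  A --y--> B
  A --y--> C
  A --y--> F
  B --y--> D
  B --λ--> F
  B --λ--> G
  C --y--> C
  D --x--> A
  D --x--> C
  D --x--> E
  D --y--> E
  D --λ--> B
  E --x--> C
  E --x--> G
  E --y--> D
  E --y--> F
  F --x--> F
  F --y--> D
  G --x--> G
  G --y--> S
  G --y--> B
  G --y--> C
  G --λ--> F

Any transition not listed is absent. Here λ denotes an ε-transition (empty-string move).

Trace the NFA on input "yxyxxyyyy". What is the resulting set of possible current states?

Start in {S}.
Read 'y': S→{E}; now {E}.
Read 'x': E→{C, G}; union {C, G}; ε-closure = {C, F, G}.
Read 'y': C→{C}, F→{D}, G→{S, B, C}; union {S, B, C, D}; ε-closure = {S, B, C, D, F, G}.
Read 'x': S→{D, F}, B→∅, C→∅, D→{A, C, E}, F→{F}, G→{G}; union {A, C, D, E, F, G}; ε-closure = {A, B, C, D, E, F, G}.
Read 'x': A→{S, F}, B→∅, C→∅, D→{A, C, E}, E→{C, G}, F→{F}, G→{G}; now {S, A, C, E, F, G}.
Read 'y': S→{E}, A→{B, C, F}, C→{C}, E→{D, F}, F→{D}, G→{S, B, C}; union {S, B, C, D, E, F}; ε-closure = {S, B, C, D, E, F, G}.
Read 'y': S→{E}, B→{D}, C→{C}, D→{E}, E→{D, F}, F→{D}, G→{S, B, C}; union {S, B, C, D, E, F}; ε-closure = {S, B, C, D, E, F, G}.
Read 'y': S→{E}, B→{D}, C→{C}, D→{E}, E→{D, F}, F→{D}, G→{S, B, C}; union {S, B, C, D, E, F}; ε-closure = {S, B, C, D, E, F, G}.
Read 'y': S→{E}, B→{D}, C→{C}, D→{E}, E→{D, F}, F→{D}, G→{S, B, C}; union {S, B, C, D, E, F}; ε-closure = {S, B, C, D, E, F, G}.

{S, B, C, D, E, F, G}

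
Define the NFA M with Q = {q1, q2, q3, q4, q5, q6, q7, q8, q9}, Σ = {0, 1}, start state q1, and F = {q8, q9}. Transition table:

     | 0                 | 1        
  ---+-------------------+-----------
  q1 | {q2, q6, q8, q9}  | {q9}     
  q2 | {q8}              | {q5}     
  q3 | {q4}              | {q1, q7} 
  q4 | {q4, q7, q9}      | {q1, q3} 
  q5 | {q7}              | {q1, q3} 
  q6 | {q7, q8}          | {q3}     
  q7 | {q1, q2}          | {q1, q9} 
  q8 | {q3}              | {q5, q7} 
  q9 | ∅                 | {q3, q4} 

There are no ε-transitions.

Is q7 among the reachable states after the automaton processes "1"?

No

Start in {q1}.
Read '1': {q1} → {q9}.
State q7 is not in {q9}.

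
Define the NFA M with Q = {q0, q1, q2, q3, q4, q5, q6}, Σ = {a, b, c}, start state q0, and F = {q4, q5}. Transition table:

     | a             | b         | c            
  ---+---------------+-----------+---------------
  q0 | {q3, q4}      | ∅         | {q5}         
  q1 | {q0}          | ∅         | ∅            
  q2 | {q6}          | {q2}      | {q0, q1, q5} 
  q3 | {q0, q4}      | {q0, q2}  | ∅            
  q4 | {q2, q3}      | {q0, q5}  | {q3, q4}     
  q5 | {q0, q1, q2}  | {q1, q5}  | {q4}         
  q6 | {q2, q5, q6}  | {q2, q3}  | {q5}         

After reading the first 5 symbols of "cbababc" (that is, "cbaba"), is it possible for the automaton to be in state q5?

No

Start in {q0}.
Read 'c': q0→{q5}; now {q5}.
Read 'b': q5→{q1, q5}; now {q1, q5}.
Read 'a': q1→{q0}, q5→{q0, q1, q2}; now {q0, q1, q2}.
Read 'b': q0→∅, q1→∅, q2→{q2}; now {q2}.
Read 'a': q2→{q6}; now {q6}.
State q5 is not in {q6}.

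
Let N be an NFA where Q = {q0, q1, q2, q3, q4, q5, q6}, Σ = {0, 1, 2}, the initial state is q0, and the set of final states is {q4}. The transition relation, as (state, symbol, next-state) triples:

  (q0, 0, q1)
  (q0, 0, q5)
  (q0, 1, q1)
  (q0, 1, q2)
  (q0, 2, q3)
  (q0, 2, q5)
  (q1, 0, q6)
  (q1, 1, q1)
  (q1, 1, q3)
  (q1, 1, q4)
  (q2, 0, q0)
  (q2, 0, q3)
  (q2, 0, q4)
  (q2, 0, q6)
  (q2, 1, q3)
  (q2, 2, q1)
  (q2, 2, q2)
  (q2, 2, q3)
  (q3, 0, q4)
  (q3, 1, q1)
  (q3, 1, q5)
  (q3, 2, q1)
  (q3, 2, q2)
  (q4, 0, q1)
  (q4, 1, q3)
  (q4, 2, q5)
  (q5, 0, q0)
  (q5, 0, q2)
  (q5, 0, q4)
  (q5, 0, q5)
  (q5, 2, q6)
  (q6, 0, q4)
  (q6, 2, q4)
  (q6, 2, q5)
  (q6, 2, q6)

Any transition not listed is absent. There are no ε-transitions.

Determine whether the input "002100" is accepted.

Yes

Start in {q0}.
Read '0': q0→{q1, q5}; now {q1, q5}.
Read '0': q1→{q6}, q5→{q0, q2, q4, q5}; now {q0, q2, q4, q5, q6}.
Read '2': q0→{q3, q5}, q2→{q1, q2, q3}, q4→{q5}, q5→{q6}, q6→{q4, q5, q6}; now {q1, q2, q3, q4, q5, q6}.
Read '1': q1→{q1, q3, q4}, q2→{q3}, q3→{q1, q5}, q4→{q3}, q5→∅, q6→∅; now {q1, q3, q4, q5}.
Read '0': q1→{q6}, q3→{q4}, q4→{q1}, q5→{q0, q2, q4, q5}; now {q0, q1, q2, q4, q5, q6}.
Read '0': q0→{q1, q5}, q1→{q6}, q2→{q0, q3, q4, q6}, q4→{q1}, q5→{q0, q2, q4, q5}, q6→{q4}; now {q0, q1, q2, q3, q4, q5, q6}.
The final set {q0, q1, q2, q3, q4, q5, q6} contains the accepting state q4.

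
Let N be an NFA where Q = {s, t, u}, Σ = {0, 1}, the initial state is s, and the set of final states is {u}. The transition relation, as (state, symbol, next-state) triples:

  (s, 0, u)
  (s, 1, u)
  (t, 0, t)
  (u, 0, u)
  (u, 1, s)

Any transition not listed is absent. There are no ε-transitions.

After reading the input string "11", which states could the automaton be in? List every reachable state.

{s}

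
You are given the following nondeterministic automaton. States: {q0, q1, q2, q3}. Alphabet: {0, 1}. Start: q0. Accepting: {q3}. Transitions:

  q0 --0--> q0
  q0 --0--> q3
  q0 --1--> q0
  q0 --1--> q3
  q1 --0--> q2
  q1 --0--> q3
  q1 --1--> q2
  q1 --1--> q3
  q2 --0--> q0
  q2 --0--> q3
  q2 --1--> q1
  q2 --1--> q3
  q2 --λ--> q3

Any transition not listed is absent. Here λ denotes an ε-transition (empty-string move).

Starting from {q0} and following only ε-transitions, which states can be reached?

Begin with {q0}.
No ε-moves leave this set, so the closure equals the set itself.

{q0}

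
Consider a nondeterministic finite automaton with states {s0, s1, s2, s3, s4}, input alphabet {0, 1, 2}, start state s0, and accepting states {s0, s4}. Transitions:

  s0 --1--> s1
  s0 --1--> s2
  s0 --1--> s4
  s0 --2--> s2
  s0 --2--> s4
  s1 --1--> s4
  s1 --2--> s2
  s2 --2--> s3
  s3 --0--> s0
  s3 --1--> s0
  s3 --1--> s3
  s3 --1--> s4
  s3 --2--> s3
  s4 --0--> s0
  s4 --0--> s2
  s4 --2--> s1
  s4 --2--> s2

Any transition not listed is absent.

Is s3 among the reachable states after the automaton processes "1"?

Start in {s0}.
Read '1': s0→{s1, s2, s4}; now {s1, s2, s4}.
State s3 is not in {s1, s2, s4}.

No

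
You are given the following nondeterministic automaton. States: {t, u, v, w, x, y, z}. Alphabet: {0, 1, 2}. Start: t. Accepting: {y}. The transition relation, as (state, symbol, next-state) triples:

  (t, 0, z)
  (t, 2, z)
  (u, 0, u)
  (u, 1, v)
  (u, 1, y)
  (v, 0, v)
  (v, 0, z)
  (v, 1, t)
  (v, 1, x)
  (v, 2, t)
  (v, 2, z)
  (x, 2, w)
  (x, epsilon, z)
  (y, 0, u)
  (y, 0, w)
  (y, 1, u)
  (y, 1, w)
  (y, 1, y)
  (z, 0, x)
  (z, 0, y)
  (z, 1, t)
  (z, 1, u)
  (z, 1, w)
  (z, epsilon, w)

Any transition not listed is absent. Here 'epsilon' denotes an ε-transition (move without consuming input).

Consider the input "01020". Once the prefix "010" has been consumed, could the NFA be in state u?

Yes

Start in {t}.
Read '0': t→{z}; union {z}; ε-closure = {w, z}.
Read '1': w→∅, z→{t, u, w}; now {t, u, w}.
Read '0': t→{z}, u→{u}, w→∅; union {u, z}; ε-closure = {u, w, z}.
State u is in {u, w, z}.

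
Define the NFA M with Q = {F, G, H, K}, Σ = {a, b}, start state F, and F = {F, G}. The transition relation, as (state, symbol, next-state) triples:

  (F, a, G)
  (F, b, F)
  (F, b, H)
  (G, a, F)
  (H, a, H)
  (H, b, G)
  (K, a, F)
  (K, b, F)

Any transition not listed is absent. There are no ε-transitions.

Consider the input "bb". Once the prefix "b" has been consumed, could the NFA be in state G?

No

Start in {F}.
Read 'b': F→{F, H}; now {F, H}.
State G is not in {F, H}.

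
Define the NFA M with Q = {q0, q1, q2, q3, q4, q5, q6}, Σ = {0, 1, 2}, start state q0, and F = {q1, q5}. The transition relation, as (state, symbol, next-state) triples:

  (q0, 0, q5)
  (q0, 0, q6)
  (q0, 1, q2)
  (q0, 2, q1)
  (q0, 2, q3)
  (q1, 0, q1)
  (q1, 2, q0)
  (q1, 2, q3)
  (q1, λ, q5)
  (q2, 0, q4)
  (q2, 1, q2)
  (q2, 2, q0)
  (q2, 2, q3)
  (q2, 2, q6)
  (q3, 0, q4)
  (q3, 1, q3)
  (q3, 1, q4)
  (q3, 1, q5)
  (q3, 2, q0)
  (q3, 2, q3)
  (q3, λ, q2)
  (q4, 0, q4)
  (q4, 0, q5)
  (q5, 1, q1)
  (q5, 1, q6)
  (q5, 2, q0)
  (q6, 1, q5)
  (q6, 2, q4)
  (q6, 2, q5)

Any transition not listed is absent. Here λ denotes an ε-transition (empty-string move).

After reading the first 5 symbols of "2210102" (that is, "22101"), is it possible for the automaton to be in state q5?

Start in {q0}.
Read '2': q0→{q1, q3}; union {q1, q3}; ε-closure = {q1, q2, q3, q5}.
Read '2': q1→{q0, q3}, q2→{q0, q3, q6}, q3→{q0, q3}, q5→{q0}; union {q0, q3, q6}; ε-closure = {q0, q2, q3, q6}.
Read '1': q0→{q2}, q2→{q2}, q3→{q3, q4, q5}, q6→{q5}; now {q2, q3, q4, q5}.
Read '0': q2→{q4}, q3→{q4}, q4→{q4, q5}, q5→∅; now {q4, q5}.
Read '1': q4→∅, q5→{q1, q6}; union {q1, q6}; ε-closure = {q1, q5, q6}.
State q5 is in {q1, q5, q6}.

Yes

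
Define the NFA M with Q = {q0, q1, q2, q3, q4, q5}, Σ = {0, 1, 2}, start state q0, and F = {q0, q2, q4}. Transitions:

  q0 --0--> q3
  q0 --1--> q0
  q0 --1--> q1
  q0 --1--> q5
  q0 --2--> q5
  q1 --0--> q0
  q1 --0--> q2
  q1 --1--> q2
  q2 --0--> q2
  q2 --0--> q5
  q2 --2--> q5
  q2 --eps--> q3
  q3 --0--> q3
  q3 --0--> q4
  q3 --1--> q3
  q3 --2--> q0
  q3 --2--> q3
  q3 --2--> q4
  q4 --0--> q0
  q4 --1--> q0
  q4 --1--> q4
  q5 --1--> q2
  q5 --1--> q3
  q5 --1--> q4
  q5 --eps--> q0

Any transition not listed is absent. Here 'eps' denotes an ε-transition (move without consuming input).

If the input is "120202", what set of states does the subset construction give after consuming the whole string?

Start in {q0}.
Read '1': q0→{q0, q1, q5}; now {q0, q1, q5}.
Read '2': q0→{q5}, q1→∅, q5→∅; union {q5}; ε-closure = {q0, q5}.
Read '0': q0→{q3}, q5→∅; now {q3}.
Read '2': q3→{q0, q3, q4}; now {q0, q3, q4}.
Read '0': q0→{q3}, q3→{q3, q4}, q4→{q0}; now {q0, q3, q4}.
Read '2': q0→{q5}, q3→{q0, q3, q4}, q4→∅; now {q0, q3, q4, q5}.

{q0, q3, q4, q5}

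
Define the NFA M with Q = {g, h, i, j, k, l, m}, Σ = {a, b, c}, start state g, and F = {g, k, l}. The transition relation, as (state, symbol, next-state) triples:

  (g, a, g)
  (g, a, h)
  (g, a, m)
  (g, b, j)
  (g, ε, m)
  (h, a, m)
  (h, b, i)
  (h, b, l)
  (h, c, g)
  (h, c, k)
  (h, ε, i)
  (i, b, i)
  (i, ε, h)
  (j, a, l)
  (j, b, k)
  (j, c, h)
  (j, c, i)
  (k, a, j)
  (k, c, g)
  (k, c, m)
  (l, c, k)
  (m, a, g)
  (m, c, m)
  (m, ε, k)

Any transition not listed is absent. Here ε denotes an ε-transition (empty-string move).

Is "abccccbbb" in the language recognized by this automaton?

No

Start: ε-closure({g}) = {g, k, m}.
Read 'a': {g, k, m} → {g, h, i, j, k, m}.
Read 'b': {g, h, i, j, k, m} → {h, i, j, k, l}.
Read 'c': {h, i, j, k, l} → {g, h, i, k, m}.
Read 'c': {g, h, i, k, m} → {g, k, m}.
Read 'c': {g, k, m} → {g, k, m}.
Read 'c': {g, k, m} → {g, k, m}.
Read 'b': {g, k, m} → {j}.
Read 'b': {j} → {k}.
Read 'b': {k} → ∅.
The final set ∅ contains no accepting state.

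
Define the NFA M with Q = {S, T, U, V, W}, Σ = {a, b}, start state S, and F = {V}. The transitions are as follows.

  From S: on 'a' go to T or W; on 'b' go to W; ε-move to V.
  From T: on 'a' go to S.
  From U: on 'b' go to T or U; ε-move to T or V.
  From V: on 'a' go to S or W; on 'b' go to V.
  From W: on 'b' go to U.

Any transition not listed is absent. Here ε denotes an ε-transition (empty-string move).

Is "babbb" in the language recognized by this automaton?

Yes

Start: ε-closure({S}) = {S, V}.
Read 'b': S→{W}, V→{V}; now {V, W}.
Read 'a': V→{S, W}, W→∅; union {S, W}; ε-closure = {S, V, W}.
Read 'b': S→{W}, V→{V}, W→{U}; union {U, V, W}; ε-closure = {T, U, V, W}.
Read 'b': T→∅, U→{T, U}, V→{V}, W→{U}; now {T, U, V}.
Read 'b': T→∅, U→{T, U}, V→{V}; now {T, U, V}.
The final set {T, U, V} contains the accepting state V.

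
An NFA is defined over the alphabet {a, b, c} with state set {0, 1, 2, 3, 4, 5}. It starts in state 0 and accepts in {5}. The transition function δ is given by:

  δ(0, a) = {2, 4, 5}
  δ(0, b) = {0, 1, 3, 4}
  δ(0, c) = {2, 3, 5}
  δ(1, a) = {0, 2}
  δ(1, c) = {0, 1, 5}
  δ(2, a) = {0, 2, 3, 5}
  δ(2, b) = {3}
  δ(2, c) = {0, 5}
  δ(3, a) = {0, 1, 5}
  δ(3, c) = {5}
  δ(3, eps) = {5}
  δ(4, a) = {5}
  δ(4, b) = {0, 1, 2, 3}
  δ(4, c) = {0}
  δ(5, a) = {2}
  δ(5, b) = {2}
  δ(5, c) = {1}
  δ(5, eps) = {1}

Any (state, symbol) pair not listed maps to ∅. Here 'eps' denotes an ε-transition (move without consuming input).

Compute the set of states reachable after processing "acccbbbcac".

{0, 1, 2, 3, 5}

Start in {0}.
Read 'a': 0→{2, 4, 5}; union {2, 4, 5}; ε-closure = {1, 2, 4, 5}.
Read 'c': 1→{0, 1, 5}, 2→{0, 5}, 4→{0}, 5→{1}; now {0, 1, 5}.
Read 'c': 0→{2, 3, 5}, 1→{0, 1, 5}, 5→{1}; now {0, 1, 2, 3, 5}.
Read 'c': 0→{2, 3, 5}, 1→{0, 1, 5}, 2→{0, 5}, 3→{5}, 5→{1}; now {0, 1, 2, 3, 5}.
Read 'b': 0→{0, 1, 3, 4}, 1→∅, 2→{3}, 3→∅, 5→{2}; union {0, 1, 2, 3, 4}; ε-closure = {0, 1, 2, 3, 4, 5}.
Read 'b': 0→{0, 1, 3, 4}, 1→∅, 2→{3}, 3→∅, 4→{0, 1, 2, 3}, 5→{2}; union {0, 1, 2, 3, 4}; ε-closure = {0, 1, 2, 3, 4, 5}.
Read 'b': 0→{0, 1, 3, 4}, 1→∅, 2→{3}, 3→∅, 4→{0, 1, 2, 3}, 5→{2}; union {0, 1, 2, 3, 4}; ε-closure = {0, 1, 2, 3, 4, 5}.
Read 'c': 0→{2, 3, 5}, 1→{0, 1, 5}, 2→{0, 5}, 3→{5}, 4→{0}, 5→{1}; now {0, 1, 2, 3, 5}.
Read 'a': 0→{2, 4, 5}, 1→{0, 2}, 2→{0, 2, 3, 5}, 3→{0, 1, 5}, 5→{2}; now {0, 1, 2, 3, 4, 5}.
Read 'c': 0→{2, 3, 5}, 1→{0, 1, 5}, 2→{0, 5}, 3→{5}, 4→{0}, 5→{1}; now {0, 1, 2, 3, 5}.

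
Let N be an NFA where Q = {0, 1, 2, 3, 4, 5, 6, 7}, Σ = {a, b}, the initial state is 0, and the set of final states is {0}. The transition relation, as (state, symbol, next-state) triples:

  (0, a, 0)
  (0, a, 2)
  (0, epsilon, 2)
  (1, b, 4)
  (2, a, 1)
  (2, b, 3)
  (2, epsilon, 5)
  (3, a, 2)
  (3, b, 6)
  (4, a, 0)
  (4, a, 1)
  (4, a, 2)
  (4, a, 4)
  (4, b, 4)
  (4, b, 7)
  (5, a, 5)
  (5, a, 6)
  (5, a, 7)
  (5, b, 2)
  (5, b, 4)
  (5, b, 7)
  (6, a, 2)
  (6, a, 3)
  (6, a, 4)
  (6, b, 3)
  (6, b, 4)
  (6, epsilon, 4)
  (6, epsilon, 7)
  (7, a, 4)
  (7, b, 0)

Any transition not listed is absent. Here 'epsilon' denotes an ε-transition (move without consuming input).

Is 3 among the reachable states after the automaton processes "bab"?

Start: ε-closure({0}) = {0, 2, 5}.
Read 'b': 0→∅, 2→{3}, 5→{2, 4, 7}; union {2, 3, 4, 7}; ε-closure = {2, 3, 4, 5, 7}.
Read 'a': 2→{1}, 3→{2}, 4→{0, 1, 2, 4}, 5→{5, 6, 7}, 7→{4}; now {0, 1, 2, 4, 5, 6, 7}.
Read 'b': 0→∅, 1→{4}, 2→{3}, 4→{4, 7}, 5→{2, 4, 7}, 6→{3, 4}, 7→{0}; union {0, 2, 3, 4, 7}; ε-closure = {0, 2, 3, 4, 5, 7}.
State 3 is in {0, 2, 3, 4, 5, 7}.

Yes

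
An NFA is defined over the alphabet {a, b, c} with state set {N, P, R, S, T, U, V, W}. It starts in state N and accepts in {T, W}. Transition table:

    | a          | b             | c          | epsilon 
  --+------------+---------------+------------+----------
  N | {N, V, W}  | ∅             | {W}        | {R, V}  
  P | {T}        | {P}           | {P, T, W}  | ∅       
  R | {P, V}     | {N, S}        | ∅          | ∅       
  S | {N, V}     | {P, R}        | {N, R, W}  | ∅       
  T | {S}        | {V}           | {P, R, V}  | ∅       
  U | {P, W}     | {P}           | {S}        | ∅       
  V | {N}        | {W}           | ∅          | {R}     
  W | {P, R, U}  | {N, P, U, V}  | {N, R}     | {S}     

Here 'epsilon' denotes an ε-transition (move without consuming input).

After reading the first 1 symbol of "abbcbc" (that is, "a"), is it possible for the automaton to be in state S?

Start: ε-closure({N}) = {N, R, V}.
Read 'a': {N, R, V} → {N, P, R, S, V, W}.
State S is in {N, P, R, S, V, W}.

Yes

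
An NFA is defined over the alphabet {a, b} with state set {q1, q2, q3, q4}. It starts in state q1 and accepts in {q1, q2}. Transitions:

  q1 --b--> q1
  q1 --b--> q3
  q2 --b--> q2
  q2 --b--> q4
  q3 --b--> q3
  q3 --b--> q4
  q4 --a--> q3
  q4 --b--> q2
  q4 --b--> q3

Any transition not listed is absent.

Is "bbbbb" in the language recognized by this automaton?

Yes

Start in {q1}.
Read 'b': {q1} → {q1, q3}.
Read 'b': {q1, q3} → {q1, q3, q4}.
Read 'b': {q1, q3, q4} → {q1, q2, q3, q4}.
Read 'b': {q1, q2, q3, q4} → {q1, q2, q3, q4}.
Read 'b': {q1, q2, q3, q4} → {q1, q2, q3, q4}.
The final set {q1, q2, q3, q4} contains the accepting states q1, q2.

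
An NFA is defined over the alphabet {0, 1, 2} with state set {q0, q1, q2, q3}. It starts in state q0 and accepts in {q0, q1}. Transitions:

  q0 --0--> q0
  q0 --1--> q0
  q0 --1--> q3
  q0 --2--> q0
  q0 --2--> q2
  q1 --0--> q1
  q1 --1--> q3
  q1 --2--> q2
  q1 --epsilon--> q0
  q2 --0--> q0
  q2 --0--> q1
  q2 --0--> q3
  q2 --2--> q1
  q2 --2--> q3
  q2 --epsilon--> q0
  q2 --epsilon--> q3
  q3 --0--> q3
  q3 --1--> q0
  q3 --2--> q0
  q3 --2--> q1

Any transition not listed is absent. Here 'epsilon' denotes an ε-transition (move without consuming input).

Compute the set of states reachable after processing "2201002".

{q0, q1, q2, q3}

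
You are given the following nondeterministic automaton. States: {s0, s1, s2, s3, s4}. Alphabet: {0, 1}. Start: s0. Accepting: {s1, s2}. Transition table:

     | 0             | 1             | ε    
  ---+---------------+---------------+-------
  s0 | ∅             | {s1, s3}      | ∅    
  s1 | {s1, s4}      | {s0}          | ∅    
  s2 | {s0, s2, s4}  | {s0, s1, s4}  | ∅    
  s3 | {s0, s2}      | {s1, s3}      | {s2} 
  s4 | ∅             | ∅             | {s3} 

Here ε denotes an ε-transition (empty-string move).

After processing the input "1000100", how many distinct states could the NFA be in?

Start in {s0}.
Read '1': {s0} → {s1, s2, s3}.
Read '0': {s1, s2, s3} → {s0, s1, s2, s3, s4}.
Read '0': {s0, s1, s2, s3, s4} → {s0, s1, s2, s3, s4}.
Read '0': {s0, s1, s2, s3, s4} → {s0, s1, s2, s3, s4}.
Read '1': {s0, s1, s2, s3, s4} → {s0, s1, s2, s3, s4}.
Read '0': {s0, s1, s2, s3, s4} → {s0, s1, s2, s3, s4}.
Read '0': {s0, s1, s2, s3, s4} → {s0, s1, s2, s3, s4}.
That set has 5 states.

5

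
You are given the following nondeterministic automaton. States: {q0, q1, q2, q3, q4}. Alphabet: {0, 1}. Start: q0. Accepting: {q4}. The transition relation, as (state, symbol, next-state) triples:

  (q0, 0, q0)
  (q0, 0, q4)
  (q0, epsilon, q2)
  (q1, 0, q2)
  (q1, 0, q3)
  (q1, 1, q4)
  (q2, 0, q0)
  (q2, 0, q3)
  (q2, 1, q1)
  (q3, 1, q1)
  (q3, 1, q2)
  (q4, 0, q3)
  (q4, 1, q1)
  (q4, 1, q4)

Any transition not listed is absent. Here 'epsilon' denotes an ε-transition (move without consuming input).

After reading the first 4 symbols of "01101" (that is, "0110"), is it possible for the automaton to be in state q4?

Start: ε-closure({q0}) = {q0, q2}.
Read '0': q0→{q0, q4}, q2→{q0, q3}; union {q0, q3, q4}; ε-closure = {q0, q2, q3, q4}.
Read '1': q0→∅, q2→{q1}, q3→{q1, q2}, q4→{q1, q4}; now {q1, q2, q4}.
Read '1': q1→{q4}, q2→{q1}, q4→{q1, q4}; now {q1, q4}.
Read '0': q1→{q2, q3}, q4→{q3}; now {q2, q3}.
State q4 is not in {q2, q3}.

No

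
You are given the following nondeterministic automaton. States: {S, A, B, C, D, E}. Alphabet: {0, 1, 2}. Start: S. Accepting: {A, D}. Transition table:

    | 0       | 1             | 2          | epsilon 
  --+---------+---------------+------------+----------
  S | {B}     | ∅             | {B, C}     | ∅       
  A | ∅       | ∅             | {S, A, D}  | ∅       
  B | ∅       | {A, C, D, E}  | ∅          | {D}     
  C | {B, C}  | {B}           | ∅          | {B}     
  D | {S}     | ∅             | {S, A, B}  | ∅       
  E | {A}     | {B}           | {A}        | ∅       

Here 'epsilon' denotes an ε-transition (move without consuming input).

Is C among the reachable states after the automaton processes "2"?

Yes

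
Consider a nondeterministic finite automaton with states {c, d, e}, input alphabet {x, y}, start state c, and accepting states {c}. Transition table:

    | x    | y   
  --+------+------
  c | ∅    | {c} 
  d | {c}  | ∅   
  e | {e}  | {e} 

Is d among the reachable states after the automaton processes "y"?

Start in {c}.
Read 'y': c→{c}; now {c}.
State d is not in {c}.

No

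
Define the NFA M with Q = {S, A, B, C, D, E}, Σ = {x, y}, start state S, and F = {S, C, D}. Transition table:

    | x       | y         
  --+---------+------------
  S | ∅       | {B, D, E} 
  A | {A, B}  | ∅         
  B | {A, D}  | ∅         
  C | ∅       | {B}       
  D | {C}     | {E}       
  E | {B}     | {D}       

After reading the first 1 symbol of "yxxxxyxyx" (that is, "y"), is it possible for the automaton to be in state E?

Yes

Start in {S}.
Read 'y': {S} → {B, D, E}.
State E is in {B, D, E}.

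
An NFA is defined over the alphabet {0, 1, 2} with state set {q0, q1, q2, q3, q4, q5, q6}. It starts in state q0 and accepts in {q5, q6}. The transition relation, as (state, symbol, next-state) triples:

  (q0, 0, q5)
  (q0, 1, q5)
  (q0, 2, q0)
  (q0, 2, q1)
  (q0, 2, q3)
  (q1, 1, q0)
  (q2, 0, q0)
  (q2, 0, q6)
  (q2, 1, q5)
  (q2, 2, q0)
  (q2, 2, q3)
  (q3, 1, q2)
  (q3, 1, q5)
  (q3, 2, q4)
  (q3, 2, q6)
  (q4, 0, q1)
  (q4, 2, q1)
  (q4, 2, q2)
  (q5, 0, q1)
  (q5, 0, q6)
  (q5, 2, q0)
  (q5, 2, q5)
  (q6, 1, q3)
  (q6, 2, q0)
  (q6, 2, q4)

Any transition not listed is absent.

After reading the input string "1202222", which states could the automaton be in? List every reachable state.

Start in {q0}.
Read '1': q0→{q5}; now {q5}.
Read '2': q5→{q0, q5}; now {q0, q5}.
Read '0': q0→{q5}, q5→{q1, q6}; now {q1, q5, q6}.
Read '2': q1→∅, q5→{q0, q5}, q6→{q0, q4}; now {q0, q4, q5}.
Read '2': q0→{q0, q1, q3}, q4→{q1, q2}, q5→{q0, q5}; now {q0, q1, q2, q3, q5}.
Read '2': q0→{q0, q1, q3}, q1→∅, q2→{q0, q3}, q3→{q4, q6}, q5→{q0, q5}; now {q0, q1, q3, q4, q5, q6}.
Read '2': q0→{q0, q1, q3}, q1→∅, q3→{q4, q6}, q4→{q1, q2}, q5→{q0, q5}, q6→{q0, q4}; now {q0, q1, q2, q3, q4, q5, q6}.

{q0, q1, q2, q3, q4, q5, q6}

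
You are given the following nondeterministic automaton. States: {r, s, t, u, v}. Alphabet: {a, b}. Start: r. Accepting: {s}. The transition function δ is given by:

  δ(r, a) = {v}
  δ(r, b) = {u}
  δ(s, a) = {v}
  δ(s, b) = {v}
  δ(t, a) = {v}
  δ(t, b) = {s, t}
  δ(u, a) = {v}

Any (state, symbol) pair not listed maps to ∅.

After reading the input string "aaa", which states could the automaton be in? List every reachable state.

∅

Start in {r}.
Read 'a': r→{v}; now {v}.
Read 'a': v→∅; now ∅.
The set is empty and remains empty for the remaining 1 symbol.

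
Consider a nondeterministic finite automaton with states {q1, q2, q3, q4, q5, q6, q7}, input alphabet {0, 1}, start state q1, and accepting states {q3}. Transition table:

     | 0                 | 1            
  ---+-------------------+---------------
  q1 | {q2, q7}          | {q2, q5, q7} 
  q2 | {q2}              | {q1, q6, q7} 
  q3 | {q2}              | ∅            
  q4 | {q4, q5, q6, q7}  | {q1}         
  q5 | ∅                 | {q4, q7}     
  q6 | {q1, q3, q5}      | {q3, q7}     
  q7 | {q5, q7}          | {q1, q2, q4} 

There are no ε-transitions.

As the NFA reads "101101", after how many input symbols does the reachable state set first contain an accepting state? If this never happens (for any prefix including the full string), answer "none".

4

Start in {q1}.
Read '1': {q1} → {q2, q5, q7}.
Read '0': {q2, q5, q7} → {q2, q5, q7}.
Read '1': {q2, q5, q7} → {q1, q2, q4, q6, q7}.
Read '1': {q1, q2, q4, q6, q7} → {q1, q2, q3, q4, q5, q6, q7}.
None of the earlier sets intersect F, but {q1, q2, q3, q4, q5, q6, q7} does.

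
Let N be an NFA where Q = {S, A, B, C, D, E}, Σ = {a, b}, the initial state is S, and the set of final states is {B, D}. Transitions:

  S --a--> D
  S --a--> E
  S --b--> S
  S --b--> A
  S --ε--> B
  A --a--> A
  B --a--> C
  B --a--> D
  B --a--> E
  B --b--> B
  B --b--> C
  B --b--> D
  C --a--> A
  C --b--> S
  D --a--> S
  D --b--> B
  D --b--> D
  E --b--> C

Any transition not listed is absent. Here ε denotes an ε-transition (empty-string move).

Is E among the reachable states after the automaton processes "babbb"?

No

Start: ε-closure({S}) = {S, B}.
Read 'b': {S, B} → {S, A, B, C, D}.
Read 'a': {S, A, B, C, D} → {S, A, B, C, D, E}.
Read 'b': {S, A, B, C, D, E} → {S, A, B, C, D}.
Read 'b': {S, A, B, C, D} → {S, A, B, C, D}.
Read 'b': {S, A, B, C, D} → {S, A, B, C, D}.
State E is not in {S, A, B, C, D}.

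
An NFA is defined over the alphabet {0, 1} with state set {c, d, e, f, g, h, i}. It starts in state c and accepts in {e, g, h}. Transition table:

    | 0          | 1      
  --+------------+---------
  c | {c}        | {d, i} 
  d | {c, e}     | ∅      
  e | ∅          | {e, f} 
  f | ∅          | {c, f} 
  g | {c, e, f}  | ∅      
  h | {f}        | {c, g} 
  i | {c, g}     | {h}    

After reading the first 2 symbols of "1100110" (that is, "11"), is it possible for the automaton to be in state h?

Start in {c}.
Read '1': c→{d, i}; now {d, i}.
Read '1': d→∅, i→{h}; now {h}.
State h is in {h}.

Yes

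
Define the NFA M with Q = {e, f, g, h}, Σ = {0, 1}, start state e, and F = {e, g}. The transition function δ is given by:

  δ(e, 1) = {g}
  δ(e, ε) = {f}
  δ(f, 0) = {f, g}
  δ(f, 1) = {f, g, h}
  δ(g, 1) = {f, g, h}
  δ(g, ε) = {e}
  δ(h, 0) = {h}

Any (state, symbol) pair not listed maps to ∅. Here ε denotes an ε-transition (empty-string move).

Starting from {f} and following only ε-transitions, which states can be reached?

{f}

Begin with {f}.
No ε-moves leave this set, so the closure equals the set itself.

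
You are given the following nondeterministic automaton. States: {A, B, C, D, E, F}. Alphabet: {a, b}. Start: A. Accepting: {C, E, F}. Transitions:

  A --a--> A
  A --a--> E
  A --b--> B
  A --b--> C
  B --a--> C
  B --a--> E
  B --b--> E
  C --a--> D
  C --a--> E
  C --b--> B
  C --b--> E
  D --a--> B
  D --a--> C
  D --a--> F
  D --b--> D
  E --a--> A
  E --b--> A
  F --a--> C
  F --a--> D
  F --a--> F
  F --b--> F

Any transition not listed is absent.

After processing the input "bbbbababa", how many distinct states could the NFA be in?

Start in {A}.
Read 'b': {A} → {B, C}.
Read 'b': {B, C} → {B, E}.
Read 'b': {B, E} → {A, E}.
Read 'b': {A, E} → {A, B, C}.
Read 'a': {A, B, C} → {A, C, D, E}.
Read 'b': {A, C, D, E} → {A, B, C, D, E}.
Read 'a': {A, B, C, D, E} → {A, B, C, D, E, F}.
Read 'b': {A, B, C, D, E, F} → {A, B, C, D, E, F}.
Read 'a': {A, B, C, D, E, F} → {A, B, C, D, E, F}.
That set has 6 states.

6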